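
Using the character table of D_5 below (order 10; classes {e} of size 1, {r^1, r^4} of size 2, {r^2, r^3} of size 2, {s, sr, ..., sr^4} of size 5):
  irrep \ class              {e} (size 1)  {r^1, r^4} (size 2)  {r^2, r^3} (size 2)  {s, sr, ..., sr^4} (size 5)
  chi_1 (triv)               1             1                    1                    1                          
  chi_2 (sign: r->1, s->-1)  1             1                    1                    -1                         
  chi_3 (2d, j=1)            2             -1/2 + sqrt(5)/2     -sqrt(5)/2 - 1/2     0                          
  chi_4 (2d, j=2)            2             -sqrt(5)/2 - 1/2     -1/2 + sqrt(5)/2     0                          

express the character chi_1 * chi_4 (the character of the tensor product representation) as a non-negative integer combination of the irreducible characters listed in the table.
chi_1 tensor chi_4 = chi_4 (all other irreducibles have multiplicity 0).

Explanation: The character of a tensor product is the pointwise product (chi_1 * chi_4)(C) = chi_1(C) * chi_4(C):
  {e}: (1)*(2), {r^1, r^4}: (1)*(-sqrt(5)/2 - 1/2), {r^2, r^3}: (1)*(-1/2 + sqrt(5)/2), {s, sr, ..., sr^4}: (1)*(0)
so (chi_1 * chi_4) takes values
  {e} -> 2, {r^1, r^4} -> -sqrt(5)/2 - 1/2, {r^2, r^3} -> -1/2 + sqrt(5)/2, {s, sr, ..., sr^4} -> 0.
Now take the inner product of this character with each irreducible chi from the table, <chi_1*chi_4, chi> = (1/10) sum_C |C| (chi_1*chi_4)(C) conj(chi(C)):
  <chi_1*chi_4, chi_1> = (1/10)[1*(2)*conj(1) + 2*(-sqrt(5)/2 - 1/2)*conj(1) + 2*(-1/2 + sqrt(5)/2)*conj(1) + 5*(0)*conj(1)]
      = (1/10)[(2) + (-sqrt(5) - 1) + (-1 + sqrt(5)) + (0)] = 0/10 = 0
  <chi_1*chi_4, chi_2> = (1/10)[1*(2)*conj(1) + 2*(-sqrt(5)/2 - 1/2)*conj(1) + 2*(-1/2 + sqrt(5)/2)*conj(1) + 5*(0)*conj(-1)]
      = (1/10)[(2) + (-sqrt(5) - 1) + (-1 + sqrt(5)) + (0)] = 0/10 = 0
  <chi_1*chi_4, chi_3> = (1/10)[1*(2)*conj(2) + 2*(-sqrt(5)/2 - 1/2)*conj(-1/2 + sqrt(5)/2) + 2*(-1/2 + sqrt(5)/2)*conj(-sqrt(5)/2 - 1/2) + 5*(0)*conj(0)]
      = (1/10)[(4) + (-2) + (-2) + (0)] = 0/10 = 0
  <chi_1*chi_4, chi_4> = (1/10)[1*(2)*conj(2) + 2*(-sqrt(5)/2 - 1/2)*conj(-sqrt(5)/2 - 1/2) + 2*(-1/2 + sqrt(5)/2)*conj(-1/2 + sqrt(5)/2) + 5*(0)*conj(0)]
      = (1/10)[(4) + (sqrt(5) + 3) + (3 - sqrt(5)) + (0)] = 10/10 = 1
Hence the multiplicities are chi_4: 1. Dimension check: dim(chi_1)*dim(chi_4) = 1*2 = 2 and sum (mult * dim) = 1*2 = 2.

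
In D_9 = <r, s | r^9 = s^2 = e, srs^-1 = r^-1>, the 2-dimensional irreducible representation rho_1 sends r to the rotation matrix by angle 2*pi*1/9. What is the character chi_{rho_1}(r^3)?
chi_{rho_1}(r^3) = 2*cos(2*pi*1*3/9) = -1

Argument: rho_1(r^3) is rotation by angle 2*pi*1*3/9, whose trace is 2*cos(2*pi*1*3/9) = -1.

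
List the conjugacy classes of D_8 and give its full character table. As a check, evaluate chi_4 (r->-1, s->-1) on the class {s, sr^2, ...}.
Conjugacy classes: {e} of size 1, {r^4} of size 1, {r^1, r^7} of size 2, {r^2, r^6} of size 2, {r^3, r^5} of size 2, {s, sr^2, ...} of size 4, {sr, sr^3, ...} of size 4.
Character table:
  irrep \ class              {e} (size 1)  {r^4} (size 1)  {r^1, r^7} (size 2)  {r^2, r^6} (size 2)  {r^3, r^5} (size 2)  {s, sr^2, ...} (size 4)  {sr, sr^3, ...} (size 4)
  chi_1 (triv)               1             1               1                    1                    1                    1                        1                       
  chi_2 (sign: r->1, s->-1)  1             1               1                    1                    1                    -1                       -1                      
  chi_3 (r->-1, s->1)        1             1               -1                   1                    -1                   1                        -1                      
  chi_4 (r->-1, s->-1)       1             1               -1                   1                    -1                   -1                       1                       
  chi_5 (2d, j=1)            2             -2              sqrt(2)              0                    -sqrt(2)             0                        0                       
  chi_6 (2d, j=2)            2             2               0                    -2                   0                    0                        0                       
  chi_7 (2d, j=3)            2             -2              -sqrt(2)             0                    sqrt(2)              0                        0                       

Spot check: chi_4 (r->-1, s->-1) on {s, sr^2, ...} = -1.

D_8 has order 2*8 = 16 with 7 conjugacy classes, hence 7 irreducibles. Sum of squared dims 1 + 1 + 1 + 1 + 4 + 4 + 4 = 16 = |G|. Linear characters come from the abelianisation; the 2-dimensional irreps have character r^k -> 2*cos(2*pi*j*k/8), reflections -> 0.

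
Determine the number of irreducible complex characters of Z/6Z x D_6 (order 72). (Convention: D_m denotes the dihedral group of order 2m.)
36

Justification: The number of irreducible complex representations of a finite group equals its number of conjugacy classes. For a direct product, #classes(G x H) = #classes(G) * #classes(H). Z/6Z has 6 classes (abelian), D_6 has 6 classes, so 6 * 6 = 36, so Z/6Z x D_6 (order 72) has exactly 36 irreducible complex representations.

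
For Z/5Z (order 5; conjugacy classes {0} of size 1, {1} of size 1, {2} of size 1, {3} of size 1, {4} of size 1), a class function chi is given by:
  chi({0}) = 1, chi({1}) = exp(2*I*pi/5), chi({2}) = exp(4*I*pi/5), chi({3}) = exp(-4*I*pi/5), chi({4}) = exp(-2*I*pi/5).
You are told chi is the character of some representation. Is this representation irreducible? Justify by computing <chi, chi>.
Irreducible: <chi, chi> = 1.

Why: <chi, chi> = (1/|G|) sum_C |C| * |chi(C)|^2 = (1/5)[1*|1|^2 + 1*|exp(2*I*pi/5)|^2 + 1*|exp(4*I*pi/5)|^2 + 1*|exp(-4*I*pi/5)|^2 + 1*|exp(-2*I*pi/5)|^2]
  = (1/5)[(1) + (1) + (1) + (1) + (1)] = 5/5 = 1.
(Exp terms are combined using exp(i*s)*conj(exp(i*t)) = exp(i*(s-t)), and sums of them are collapsed using the identity that for every m > 1 the m distinct m-th roots of unity sum to 0, e.g. 1 + exp(2*I*pi/3) + exp(-2*I*pi/3) = 0.)
A character is irreducible iff <chi, chi> = 1, so this representation is irreducible.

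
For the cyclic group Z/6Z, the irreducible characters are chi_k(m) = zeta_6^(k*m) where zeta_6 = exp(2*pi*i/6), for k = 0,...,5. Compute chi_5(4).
chi_5(4) = zeta_6^20 = exp(2*I*pi/3)

Working: chi_5(4) = zeta_6^(5*4) = zeta_6^20. Since zeta_6^6 = 1, this equals zeta_6^2 = exp(2*pi*i*2/6) = exp(2*I*pi/3).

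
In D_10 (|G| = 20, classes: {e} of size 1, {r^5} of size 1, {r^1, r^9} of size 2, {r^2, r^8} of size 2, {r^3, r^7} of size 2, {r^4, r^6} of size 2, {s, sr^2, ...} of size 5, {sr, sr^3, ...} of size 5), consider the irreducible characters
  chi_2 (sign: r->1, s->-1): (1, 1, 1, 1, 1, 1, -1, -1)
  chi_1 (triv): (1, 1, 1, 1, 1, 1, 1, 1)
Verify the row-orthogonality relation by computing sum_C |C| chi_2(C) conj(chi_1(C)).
Sum = 0; so <chi_2, chi_1> = 0 (distinct irreducibles are orthogonal).

Working: Compute term by term over conjugacy classes (|C| * chi_2(C) * conj(chi_1(C))):
  1*(1)*conj(1) + 1*(1)*conj(1) + 2*(1)*conj(1) + 2*(1)*conj(1) + 2*(1)*conj(1) + 2*(1)*conj(1) + 5*(-1)*conj(1) + 5*(-1)*conj(1)
  = (1) + (1) + (2) + (2) + (2) + (2) + (-5) + (-5)
  = 0.
Dividing by |G| = 20 gives 0/20 = 0, matching the row-orthogonality relation <chi_2, chi_1> = [chi_2 = chi_1].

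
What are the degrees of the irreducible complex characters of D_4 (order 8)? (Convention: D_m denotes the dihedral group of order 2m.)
Dimensions: 1, 1, 1, 1, 2

There are 5 irreducibles (= number of conjugacy classes). Their dimensions d_i satisfy sum d_i^2 = |G| = 8: 1 + 1 + 1 + 1 + 4 = 8.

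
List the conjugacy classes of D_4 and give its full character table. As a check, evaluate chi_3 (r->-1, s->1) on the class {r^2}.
Conjugacy classes: {e} of size 1, {r^2} of size 1, {r^1, r^3} of size 2, {s, sr^2, ...} of size 2, {sr, sr^3, ...} of size 2.
Character table:
  irrep \ class              {e} (size 1)  {r^2} (size 1)  {r^1, r^3} (size 2)  {s, sr^2, ...} (size 2)  {sr, sr^3, ...} (size 2)
  chi_1 (triv)               1             1               1                    1                        1                       
  chi_2 (sign: r->1, s->-1)  1             1               1                    -1                       -1                      
  chi_3 (r->-1, s->1)        1             1               -1                   1                        -1                      
  chi_4 (r->-1, s->-1)       1             1               -1                   -1                       1                       
  chi_5 (2d, j=1)            2             -2              0                    0                        0                       

Spot check: chi_3 (r->-1, s->1) on {r^2} = 1.

Justification: D_4 has order 2*4 = 8 with 5 conjugacy classes, hence 5 irreducibles. Sum of squared dims 1 + 1 + 1 + 1 + 4 = 8 = |G|. Linear characters come from the abelianisation; the 2-dimensional irreps have character r^k -> 2*cos(2*pi*j*k/4), reflections -> 0.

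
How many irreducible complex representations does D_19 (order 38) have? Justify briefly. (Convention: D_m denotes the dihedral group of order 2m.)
11

Explanation: The number of irreducible complex representations of a finite group equals its number of conjugacy classes. D_19 has 11 conjugacy classes ((n+3)/2 for n odd), so D_19 (order 38) has exactly 11 irreducible complex representations.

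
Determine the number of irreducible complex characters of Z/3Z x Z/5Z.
15

Reasoning: The number of irreducible complex representations of a finite group equals its number of conjugacy classes. Z/3Z x Z/5Z is abelian of order 15, so every element is its own conjugacy class: 15 classes, so Z/3Z x Z/5Z (order 15) has exactly 15 irreducible complex representations.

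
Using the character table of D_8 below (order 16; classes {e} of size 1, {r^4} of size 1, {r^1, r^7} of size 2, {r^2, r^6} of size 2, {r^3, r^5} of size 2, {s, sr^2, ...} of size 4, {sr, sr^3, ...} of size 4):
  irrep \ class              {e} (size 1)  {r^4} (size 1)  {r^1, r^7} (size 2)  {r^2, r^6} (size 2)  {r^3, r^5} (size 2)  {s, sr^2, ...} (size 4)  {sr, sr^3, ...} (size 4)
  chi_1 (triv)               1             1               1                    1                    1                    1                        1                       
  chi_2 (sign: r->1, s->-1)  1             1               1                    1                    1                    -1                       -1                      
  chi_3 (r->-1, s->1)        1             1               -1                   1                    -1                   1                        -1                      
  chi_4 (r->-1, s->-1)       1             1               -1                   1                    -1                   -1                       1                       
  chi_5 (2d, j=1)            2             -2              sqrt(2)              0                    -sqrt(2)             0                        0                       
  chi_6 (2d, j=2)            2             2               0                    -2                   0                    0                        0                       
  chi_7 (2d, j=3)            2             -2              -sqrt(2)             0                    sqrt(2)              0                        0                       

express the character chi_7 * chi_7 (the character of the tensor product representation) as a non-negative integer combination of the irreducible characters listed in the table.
chi_7 tensor chi_7 = chi_1 + chi_2 + chi_6 (all other irreducibles have multiplicity 0).

Why: The character of a tensor product is the pointwise product (chi_7 * chi_7)(C) = chi_7(C) * chi_7(C):
  {e}: (2)*(2), {r^4}: (-2)*(-2), {r^1, r^7}: (-sqrt(2))*(-sqrt(2)), {r^2, r^6}: (0)*(0), {r^3, r^5}: (sqrt(2))*(sqrt(2)), {s, sr^2, ...}: (0)*(0), {sr, sr^3, ...}: (0)*(0)
so (chi_7 * chi_7) takes values
  {e} -> 4, {r^4} -> 4, {r^1, r^7} -> 2, {r^2, r^6} -> 0, {r^3, r^5} -> 2, {s, sr^2, ...} -> 0, {sr, sr^3, ...} -> 0.
Now take the inner product of this character with each irreducible chi from the table, <chi_7*chi_7, chi> = (1/16) sum_C |C| (chi_7*chi_7)(C) conj(chi(C)):
  <chi_7*chi_7, chi_1> = (1/16)[1*(4)*conj(1) + 1*(4)*conj(1) + 2*(2)*conj(1) + 2*(0)*conj(1) + 2*(2)*conj(1) + 4*(0)*conj(1) + 4*(0)*conj(1)]
      = (1/16)[(4) + (4) + (4) + (0) + (4) + (0) + (0)] = 16/16 = 1
  <chi_7*chi_7, chi_2> = (1/16)[1*(4)*conj(1) + 1*(4)*conj(1) + 2*(2)*conj(1) + 2*(0)*conj(1) + 2*(2)*conj(1) + 4*(0)*conj(-1) + 4*(0)*conj(-1)]
      = (1/16)[(4) + (4) + (4) + (0) + (4) + (0) + (0)] = 16/16 = 1
  <chi_7*chi_7, chi_3> = (1/16)[1*(4)*conj(1) + 1*(4)*conj(1) + 2*(2)*conj(-1) + 2*(0)*conj(1) + 2*(2)*conj(-1) + 4*(0)*conj(1) + 4*(0)*conj(-1)]
      = (1/16)[(4) + (4) + (-4) + (0) + (-4) + (0) + (0)] = 0/16 = 0
  <chi_7*chi_7, chi_4> = (1/16)[1*(4)*conj(1) + 1*(4)*conj(1) + 2*(2)*conj(-1) + 2*(0)*conj(1) + 2*(2)*conj(-1) + 4*(0)*conj(-1) + 4*(0)*conj(1)]
      = (1/16)[(4) + (4) + (-4) + (0) + (-4) + (0) + (0)] = 0/16 = 0
  <chi_7*chi_7, chi_5> = (1/16)[1*(4)*conj(2) + 1*(4)*conj(-2) + 2*(2)*conj(sqrt(2)) + 2*(0)*conj(0) + 2*(2)*conj(-sqrt(2)) + 4*(0)*conj(0) + 4*(0)*conj(0)]
      = (1/16)[(8) + (-8) + (4*sqrt(2)) + (0) + (-4*sqrt(2)) + (0) + (0)] = 0/16 = 0
  <chi_7*chi_7, chi_6> = (1/16)[1*(4)*conj(2) + 1*(4)*conj(2) + 2*(2)*conj(0) + 2*(0)*conj(-2) + 2*(2)*conj(0) + 4*(0)*conj(0) + 4*(0)*conj(0)]
      = (1/16)[(8) + (8) + (0) + (0) + (0) + (0) + (0)] = 16/16 = 1
  <chi_7*chi_7, chi_7> = (1/16)[1*(4)*conj(2) + 1*(4)*conj(-2) + 2*(2)*conj(-sqrt(2)) + 2*(0)*conj(0) + 2*(2)*conj(sqrt(2)) + 4*(0)*conj(0) + 4*(0)*conj(0)]
      = (1/16)[(8) + (-8) + (-4*sqrt(2)) + (0) + (4*sqrt(2)) + (0) + (0)] = 0/16 = 0
Hence the multiplicities are chi_1: 1, chi_2: 1, chi_6: 1. Dimension check: dim(chi_7)*dim(chi_7) = 2*2 = 4 and sum (mult * dim) = 1*1 + 1*1 + 1*2 = 4.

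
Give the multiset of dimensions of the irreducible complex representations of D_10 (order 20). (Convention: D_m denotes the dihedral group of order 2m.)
Dimensions: 1, 1, 1, 1, 2, 2, 2, 2

Details: There are 8 irreducibles (= number of conjugacy classes). Their dimensions d_i satisfy sum d_i^2 = |G| = 20: 1 + 1 + 1 + 1 + 4 + 4 + 4 + 4 = 20.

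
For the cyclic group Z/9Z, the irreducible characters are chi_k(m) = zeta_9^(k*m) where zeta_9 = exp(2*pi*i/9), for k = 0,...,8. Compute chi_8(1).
chi_8(1) = zeta_9^8 = exp(-2*I*pi/9)

Proof sketch: chi_8(1) = zeta_9^(8*1) = zeta_9^8. Since zeta_9^9 = 1, this equals zeta_9^8 = exp(2*pi*i*8/9) = exp(-2*I*pi/9).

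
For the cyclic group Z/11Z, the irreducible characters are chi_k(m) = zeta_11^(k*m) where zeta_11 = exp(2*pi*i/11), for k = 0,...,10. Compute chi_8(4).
chi_8(4) = zeta_11^32 = exp(-2*I*pi/11)

Argument: chi_8(4) = zeta_11^(8*4) = zeta_11^32. Since zeta_11^11 = 1, this equals zeta_11^10 = exp(2*pi*i*10/11) = exp(-2*I*pi/11).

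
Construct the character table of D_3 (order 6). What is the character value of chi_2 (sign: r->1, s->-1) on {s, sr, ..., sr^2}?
Conjugacy classes: {e} of size 1, {r^1, r^2} of size 2, {s, sr, ..., sr^2} of size 3.
Character table:
  irrep \ class              {e} (size 1)  {r^1, r^2} (size 2)  {s, sr, ..., sr^2} (size 3)
  chi_1 (triv)               1             1                    1                          
  chi_2 (sign: r->1, s->-1)  1             1                    -1                         
  chi_3 (2d, j=1)            2             -1                   0                          

Spot check: chi_2 (sign: r->1, s->-1) on {s, sr, ..., sr^2} = -1.

Explanation: D_3 has order 2*3 = 6 with 3 conjugacy classes, hence 3 irreducibles. Sum of squared dims 1 + 1 + 4 = 6 = |G|. Linear characters come from the abelianisation; the 2-dimensional irreps have character r^k -> 2*cos(2*pi*j*k/3), reflections -> 0.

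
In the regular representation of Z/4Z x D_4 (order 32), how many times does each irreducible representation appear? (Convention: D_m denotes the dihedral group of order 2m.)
Each irreducible V_i of dimension d_i appears with multiplicity d_i, i.e. rho_reg = (direct sum over all irreducibles V_i) d_i V_i. The irreducible dimensions for Z/4Z x D_4 are 1, 1, 1, 1, 1, 1, 1, 1, 1, 1, 1, 1, 1, 1, 1, 1, 2, 2, 2, 2: 16 irreducibles of dimension 1, each with multiplicity 1; 4 irreducibles of dimension 2, each with multiplicity 2. Total dimension 16*1*1 + 4*2*2 = 32 = |G|.

Proof sketch: General theorem: in the regular representation of a finite group G, each irreducible appears with multiplicity equal to its dimension. Check: dim(rho_reg) = sum d_i^2 = 1 + 1 + 1 + 1 + 1 + 1 + 1 + 1 + 1 + 1 + 1 + 1 + 1 + 1 + 1 + 1 + 4 + 4 + 4 + 4 = 32 = |G|.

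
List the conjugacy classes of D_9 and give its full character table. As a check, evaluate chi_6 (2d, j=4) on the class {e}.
Conjugacy classes: {e} of size 1, {r^1, r^8} of size 2, {r^2, r^7} of size 2, {r^3, r^6} of size 2, {r^4, r^5} of size 2, {s, sr, ..., sr^8} of size 9.
Character table:
  irrep \ class              {e} (size 1)  {r^1, r^8} (size 2)  {r^2, r^7} (size 2)  {r^3, r^6} (size 2)  {r^4, r^5} (size 2)  {s, sr, ..., sr^8} (size 9)
  chi_1 (triv)               1             1                    1                    1                    1                    1                          
  chi_2 (sign: r->1, s->-1)  1             1                    1                    1                    1                    -1                         
  chi_3 (2d, j=1)            2             2*cos(2*pi/9)        2*cos(4*pi/9)        -1                   -2*cos(pi/9)         0                          
  chi_4 (2d, j=2)            2             2*cos(4*pi/9)        -2*cos(pi/9)         -1                   2*cos(2*pi/9)        0                          
  chi_5 (2d, j=3)            2             -1                   -1                   2                    -1                   0                          
  chi_6 (2d, j=4)            2             -2*cos(pi/9)         2*cos(2*pi/9)        -1                   2*cos(4*pi/9)        0                          

Spot check: chi_6 (2d, j=4) on {e} = 2.

D_9 has order 2*9 = 18 with 6 conjugacy classes, hence 6 irreducibles. Sum of squared dims 1 + 1 + 4 + 4 + 4 + 4 = 18 = |G|. Linear characters come from the abelianisation; the 2-dimensional irreps have character r^k -> 2*cos(2*pi*j*k/9), reflections -> 0.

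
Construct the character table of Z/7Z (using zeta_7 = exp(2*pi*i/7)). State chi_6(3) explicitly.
Character table of Z/7Z (irreps indexed chi_0,...,chi_6 with chi_k(m) = zeta_7^(k*m), zeta_7 = exp(2*pi*i/7)):
  irrep \ class  {0} (size 1)  {1} (size 1)    {2} (size 1)    {3} (size 1)    {4} (size 1)    {5} (size 1)    {6} (size 1)  
  chi_0          1             1               1               1               1               1               1             
  chi_1          1             exp(2*I*pi/7)   exp(4*I*pi/7)   exp(6*I*pi/7)   exp(-6*I*pi/7)  exp(-4*I*pi/7)  exp(-2*I*pi/7)
  chi_2          1             exp(4*I*pi/7)   exp(-6*I*pi/7)  exp(-2*I*pi/7)  exp(2*I*pi/7)   exp(6*I*pi/7)   exp(-4*I*pi/7)
  chi_3          1             exp(6*I*pi/7)   exp(-2*I*pi/7)  exp(4*I*pi/7)   exp(-4*I*pi/7)  exp(2*I*pi/7)   exp(-6*I*pi/7)
  chi_4          1             exp(-6*I*pi/7)  exp(2*I*pi/7)   exp(-4*I*pi/7)  exp(4*I*pi/7)   exp(-2*I*pi/7)  exp(6*I*pi/7) 
  chi_5          1             exp(-4*I*pi/7)  exp(6*I*pi/7)   exp(2*I*pi/7)   exp(-2*I*pi/7)  exp(-6*I*pi/7)  exp(4*I*pi/7) 
  chi_6          1             exp(-2*I*pi/7)  exp(-4*I*pi/7)  exp(-6*I*pi/7)  exp(6*I*pi/7)   exp(4*I*pi/7)   exp(2*I*pi/7) 

Spot check: chi_6(3) = zeta_7^(6*3) = zeta_7^18 = exp(-6*I*pi/7).

Reasoning: Z/7Z is abelian, so all 7 irreducible complex representations are 1-dimensional. They are given by chi_k(m) = zeta_7^(k*m) for k = 0,...,6. Row orthogonality: sum_m chi_k(m) conj(chi_l(m)) = 7 * [k = l].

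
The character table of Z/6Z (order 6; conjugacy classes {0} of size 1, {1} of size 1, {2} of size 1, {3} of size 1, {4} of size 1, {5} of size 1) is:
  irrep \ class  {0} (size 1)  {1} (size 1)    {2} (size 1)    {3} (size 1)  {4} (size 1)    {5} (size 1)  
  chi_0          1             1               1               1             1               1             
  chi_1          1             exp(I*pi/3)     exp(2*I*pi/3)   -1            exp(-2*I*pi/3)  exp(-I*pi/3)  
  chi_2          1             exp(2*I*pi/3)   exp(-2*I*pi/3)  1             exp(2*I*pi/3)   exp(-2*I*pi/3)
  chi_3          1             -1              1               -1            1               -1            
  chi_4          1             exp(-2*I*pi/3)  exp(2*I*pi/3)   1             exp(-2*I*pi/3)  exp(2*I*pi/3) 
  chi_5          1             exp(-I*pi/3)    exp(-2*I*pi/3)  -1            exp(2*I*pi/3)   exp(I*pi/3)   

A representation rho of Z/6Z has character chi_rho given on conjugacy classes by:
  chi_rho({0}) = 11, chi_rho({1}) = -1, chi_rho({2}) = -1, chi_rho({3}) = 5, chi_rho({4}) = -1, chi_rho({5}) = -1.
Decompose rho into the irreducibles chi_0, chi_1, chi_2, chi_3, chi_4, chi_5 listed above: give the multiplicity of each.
Multiplicities: chi_0: 2, chi_1: 1, chi_2: 3, chi_3: 1, chi_4: 3, chi_5: 1.

Justification: Use <chi_rho, chi> = (1/|G|) sum_C |C| * chi_rho(C) * conj(chi(C)) with |G| = 6 for each irreducible chi in the table:
  <chi_rho, chi_0> = (1/6)[1*(11)*conj(1) + 1*(-1)*conj(1) + 1*(-1)*conj(1) + 1*(5)*conj(1) + 1*(-1)*conj(1) + 1*(-1)*conj(1)]
      = (1/6)[(11) + (-1) + (-1) + (5) + (-1) + (-1)] = 12/6 = 2
  <chi_rho, chi_1> = (1/6)[1*(11)*conj(1) + 1*(-1)*conj(exp(I*pi/3)) + 1*(-1)*conj(exp(2*I*pi/3)) + 1*(5)*conj(-1) + 1*(-1)*conj(exp(-2*I*pi/3)) + 1*(-1)*conj(exp(-I*pi/3))]
      = (1/6)[(11) + (-2 + exp(-2*I*pi/3) + exp(-I*pi/3) + 3*exp(I*pi/3)) + (4 + 3*exp(-2*I*pi/3) + 4*exp(2*I*pi/3)) + (-5) + (4 + 4*exp(-2*I*pi/3) + 3*exp(2*I*pi/3)) + (-2 + 3*exp(-I*pi/3) + exp(2*I*pi/3) + exp(I*pi/3))] = 6/6 = 1
  <chi_rho, chi_2> = (1/6)[1*(11)*conj(1) + 1*(-1)*conj(exp(2*I*pi/3)) + 1*(-1)*conj(exp(-2*I*pi/3)) + 1*(5)*conj(1) + 1*(-1)*conj(exp(2*I*pi/3)) + 1*(-1)*conj(exp(-2*I*pi/3))]
      = (1/6)[(11) + (2 + exp(-2*I*pi/3) + exp(-I*pi/3) + 3*exp(2*I*pi/3)) + (4 + 4*exp(-2*I*pi/3) + 3*exp(2*I*pi/3)) + (5) + (4 + 3*exp(-2*I*pi/3) + 4*exp(2*I*pi/3)) + (2 + 3*exp(-2*I*pi/3) + exp(2*I*pi/3) + exp(I*pi/3))] = 18/6 = 3
  <chi_rho, chi_3> = (1/6)[1*(11)*conj(1) + 1*(-1)*conj(-1) + 1*(-1)*conj(1) + 1*(5)*conj(-1) + 1*(-1)*conj(1) + 1*(-1)*conj(-1)]
      = (1/6)[(11) + (1) + (-1) + (-5) + (-1) + (1)] = 6/6 = 1
  <chi_rho, chi_4> = (1/6)[1*(11)*conj(1) + 1*(-1)*conj(exp(-2*I*pi/3)) + 1*(-1)*conj(exp(2*I*pi/3)) + 1*(5)*conj(1) + 1*(-1)*conj(exp(-2*I*pi/3)) + 1*(-1)*conj(exp(2*I*pi/3))]
      = (1/6)[(11) + (2 + 3*exp(-2*I*pi/3) + exp(2*I*pi/3) + exp(I*pi/3)) + (4 + 3*exp(-2*I*pi/3) + 4*exp(2*I*pi/3)) + (5) + (4 + 4*exp(-2*I*pi/3) + 3*exp(2*I*pi/3)) + (2 + exp(-2*I*pi/3) + exp(-I*pi/3) + 3*exp(2*I*pi/3))] = 18/6 = 3
  <chi_rho, chi_5> = (1/6)[1*(11)*conj(1) + 1*(-1)*conj(exp(-I*pi/3)) + 1*(-1)*conj(exp(-2*I*pi/3)) + 1*(5)*conj(-1) + 1*(-1)*conj(exp(2*I*pi/3)) + 1*(-1)*conj(exp(I*pi/3))]
      = (1/6)[(11) + (-2 + 3*exp(-I*pi/3) + exp(2*I*pi/3) + exp(I*pi/3)) + (4 + 4*exp(-2*I*pi/3) + 3*exp(2*I*pi/3)) + (-5) + (4 + 3*exp(-2*I*pi/3) + 4*exp(2*I*pi/3)) + (-2 + exp(-2*I*pi/3) + exp(-I*pi/3) + 3*exp(I*pi/3))] = 6/6 = 1
(Exp terms are combined using exp(i*s)*conj(exp(i*t)) = exp(i*(s-t)), and sums of them are collapsed using the identity that for every m > 1 the m distinct m-th roots of unity sum to 0, e.g. 1 + exp(2*I*pi/3) + exp(-2*I*pi/3) = 0.)
Dimension check: dim(rho) = sum (mult * dim) = 2*1 + 1*1 + 3*1 + 1*1 + 3*1 + 1*1 = 11 = chi_rho(e) = 11.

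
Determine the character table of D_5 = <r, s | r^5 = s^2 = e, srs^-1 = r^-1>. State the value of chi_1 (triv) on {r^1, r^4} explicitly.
Conjugacy classes: {e} of size 1, {r^1, r^4} of size 2, {r^2, r^3} of size 2, {s, sr, ..., sr^4} of size 5.
Character table:
  irrep \ class              {e} (size 1)  {r^1, r^4} (size 2)  {r^2, r^3} (size 2)  {s, sr, ..., sr^4} (size 5)
  chi_1 (triv)               1             1                    1                    1                          
  chi_2 (sign: r->1, s->-1)  1             1                    1                    -1                         
  chi_3 (2d, j=1)            2             -1/2 + sqrt(5)/2     -sqrt(5)/2 - 1/2     0                          
  chi_4 (2d, j=2)            2             -sqrt(5)/2 - 1/2     -1/2 + sqrt(5)/2     0                          

Spot check: chi_1 (triv) on {r^1, r^4} = 1.

Proof sketch: D_5 has order 2*5 = 10 with 4 conjugacy classes, hence 4 irreducibles. Sum of squared dims 1 + 1 + 4 + 4 = 10 = |G|. Linear characters come from the abelianisation; the 2-dimensional irreps have character r^k -> 2*cos(2*pi*j*k/5), reflections -> 0.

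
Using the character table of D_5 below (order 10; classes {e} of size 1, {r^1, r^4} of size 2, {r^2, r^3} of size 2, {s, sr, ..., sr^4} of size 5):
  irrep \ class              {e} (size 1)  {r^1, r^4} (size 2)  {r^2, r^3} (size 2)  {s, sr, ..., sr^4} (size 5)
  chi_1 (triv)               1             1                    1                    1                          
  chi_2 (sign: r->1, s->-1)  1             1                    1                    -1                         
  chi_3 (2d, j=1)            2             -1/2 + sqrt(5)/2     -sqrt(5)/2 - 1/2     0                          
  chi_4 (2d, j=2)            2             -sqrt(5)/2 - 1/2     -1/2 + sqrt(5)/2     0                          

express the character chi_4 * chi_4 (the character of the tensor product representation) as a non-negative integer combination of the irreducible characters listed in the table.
chi_4 tensor chi_4 = chi_1 + chi_2 + chi_3 (all other irreducibles have multiplicity 0).

Explanation: The character of a tensor product is the pointwise product (chi_4 * chi_4)(C) = chi_4(C) * chi_4(C):
  {e}: (2)*(2), {r^1, r^4}: (-sqrt(5)/2 - 1/2)*(-sqrt(5)/2 - 1/2), {r^2, r^3}: (-1/2 + sqrt(5)/2)*(-1/2 + sqrt(5)/2), {s, sr, ..., sr^4}: (0)*(0)
so (chi_4 * chi_4) takes values
  {e} -> 4, {r^1, r^4} -> sqrt(5)/2 + 3/2, {r^2, r^3} -> 3/2 - sqrt(5)/2, {s, sr, ..., sr^4} -> 0.
Now take the inner product of this character with each irreducible chi from the table, <chi_4*chi_4, chi> = (1/10) sum_C |C| (chi_4*chi_4)(C) conj(chi(C)):
  <chi_4*chi_4, chi_1> = (1/10)[1*(4)*conj(1) + 2*(sqrt(5)/2 + 3/2)*conj(1) + 2*(3/2 - sqrt(5)/2)*conj(1) + 5*(0)*conj(1)]
      = (1/10)[(4) + (sqrt(5) + 3) + (3 - sqrt(5)) + (0)] = 10/10 = 1
  <chi_4*chi_4, chi_2> = (1/10)[1*(4)*conj(1) + 2*(sqrt(5)/2 + 3/2)*conj(1) + 2*(3/2 - sqrt(5)/2)*conj(1) + 5*(0)*conj(-1)]
      = (1/10)[(4) + (sqrt(5) + 3) + (3 - sqrt(5)) + (0)] = 10/10 = 1
  <chi_4*chi_4, chi_3> = (1/10)[1*(4)*conj(2) + 2*(sqrt(5)/2 + 3/2)*conj(-1/2 + sqrt(5)/2) + 2*(3/2 - sqrt(5)/2)*conj(-sqrt(5)/2 - 1/2) + 5*(0)*conj(0)]
      = (1/10)[(8) + (1 + sqrt(5)) + (1 - sqrt(5)) + (0)] = 10/10 = 1
  <chi_4*chi_4, chi_4> = (1/10)[1*(4)*conj(2) + 2*(sqrt(5)/2 + 3/2)*conj(-sqrt(5)/2 - 1/2) + 2*(3/2 - sqrt(5)/2)*conj(-1/2 + sqrt(5)/2) + 5*(0)*conj(0)]
      = (1/10)[(8) + (-2*sqrt(5) - 4) + (-4 + 2*sqrt(5)) + (0)] = 0/10 = 0
Hence the multiplicities are chi_1: 1, chi_2: 1, chi_3: 1. Dimension check: dim(chi_4)*dim(chi_4) = 2*2 = 4 and sum (mult * dim) = 1*1 + 1*1 + 1*2 = 4.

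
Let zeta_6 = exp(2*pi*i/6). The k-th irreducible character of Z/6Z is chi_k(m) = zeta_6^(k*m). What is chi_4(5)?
chi_4(5) = zeta_6^20 = exp(2*I*pi/3)

Argument: chi_4(5) = zeta_6^(4*5) = zeta_6^20. Since zeta_6^6 = 1, this equals zeta_6^2 = exp(2*pi*i*2/6) = exp(2*I*pi/3).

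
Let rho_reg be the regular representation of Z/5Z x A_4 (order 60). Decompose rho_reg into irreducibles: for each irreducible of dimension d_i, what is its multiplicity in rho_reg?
Each irreducible V_i of dimension d_i appears with multiplicity d_i, i.e. rho_reg = (direct sum over all irreducibles V_i) d_i V_i. The irreducible dimensions for Z/5Z x A_4 are 1, 1, 1, 1, 1, 1, 1, 1, 1, 1, 1, 1, 1, 1, 1, 3, 3, 3, 3, 3: 15 irreducibles of dimension 1, each with multiplicity 1; 5 irreducibles of dimension 3, each with multiplicity 3. Total dimension 15*1*1 + 5*3*3 = 60 = |G|.

Details: General theorem: in the regular representation of a finite group G, each irreducible appears with multiplicity equal to its dimension. Check: dim(rho_reg) = sum d_i^2 = 1 + 1 + 1 + 1 + 1 + 1 + 1 + 1 + 1 + 1 + 1 + 1 + 1 + 1 + 1 + 9 + 9 + 9 + 9 + 9 = 60 = |G|.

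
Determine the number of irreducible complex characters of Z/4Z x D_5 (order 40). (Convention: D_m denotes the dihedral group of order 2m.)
16

Explanation: The number of irreducible complex representations of a finite group equals its number of conjugacy classes. For a direct product, #classes(G x H) = #classes(G) * #classes(H). Z/4Z has 4 classes (abelian), D_5 has 4 classes, so 4 * 4 = 16, so Z/4Z x D_5 (order 40) has exactly 16 irreducible complex representations.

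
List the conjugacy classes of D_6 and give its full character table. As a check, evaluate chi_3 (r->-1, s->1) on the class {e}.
Conjugacy classes: {e} of size 1, {r^3} of size 1, {r^1, r^5} of size 2, {r^2, r^4} of size 2, {s, sr^2, ...} of size 3, {sr, sr^3, ...} of size 3.
Character table:
  irrep \ class              {e} (size 1)  {r^3} (size 1)  {r^1, r^5} (size 2)  {r^2, r^4} (size 2)  {s, sr^2, ...} (size 3)  {sr, sr^3, ...} (size 3)
  chi_1 (triv)               1             1               1                    1                    1                        1                       
  chi_2 (sign: r->1, s->-1)  1             1               1                    1                    -1                       -1                      
  chi_3 (r->-1, s->1)        1             -1              -1                   1                    1                        -1                      
  chi_4 (r->-1, s->-1)       1             -1              -1                   1                    -1                       1                       
  chi_5 (2d, j=1)            2             -2              1                    -1                   0                        0                       
  chi_6 (2d, j=2)            2             2               -1                   -1                   0                        0                       

Spot check: chi_3 (r->-1, s->1) on {e} = 1.

Justification: D_6 has order 2*6 = 12 with 6 conjugacy classes, hence 6 irreducibles. Sum of squared dims 1 + 1 + 1 + 1 + 4 + 4 = 12 = |G|. Linear characters come from the abelianisation; the 2-dimensional irreps have character r^k -> 2*cos(2*pi*j*k/6), reflections -> 0.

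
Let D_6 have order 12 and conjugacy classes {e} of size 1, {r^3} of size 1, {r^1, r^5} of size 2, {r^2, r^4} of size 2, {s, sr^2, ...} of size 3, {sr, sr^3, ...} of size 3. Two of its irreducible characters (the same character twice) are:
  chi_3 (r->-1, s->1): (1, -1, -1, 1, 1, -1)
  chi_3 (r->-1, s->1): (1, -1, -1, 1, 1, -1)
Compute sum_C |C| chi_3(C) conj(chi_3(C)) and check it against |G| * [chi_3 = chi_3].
Sum = 12 = |G| = 12; so <chi_3, chi_3> = 1 (norm-1 confirms irreducibility).

Working: Compute term by term over conjugacy classes (|C| * chi_3(C) * conj(chi_3(C))):
  1*(1)*conj(1) + 1*(-1)*conj(-1) + 2*(-1)*conj(-1) + 2*(1)*conj(1) + 3*(1)*conj(1) + 3*(-1)*conj(-1)
  = (1) + (1) + (2) + (2) + (3) + (3)
  = 12.
Dividing by |G| = 12 gives 12/12 = 1, matching the row-orthogonality relation <chi_3, chi_3> = [chi_3 = chi_3].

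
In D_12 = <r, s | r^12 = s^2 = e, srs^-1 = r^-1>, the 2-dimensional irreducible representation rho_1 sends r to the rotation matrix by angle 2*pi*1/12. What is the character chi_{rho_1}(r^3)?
chi_{rho_1}(r^3) = 2*cos(2*pi*1*3/12) = 0

Why: rho_1(r^3) is rotation by angle 2*pi*1*3/12, whose trace is 2*cos(2*pi*1*3/12) = 0.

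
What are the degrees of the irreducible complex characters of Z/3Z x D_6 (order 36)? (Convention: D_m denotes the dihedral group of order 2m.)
Dimensions: 1, 1, 1, 1, 1, 1, 1, 1, 1, 1, 1, 1, 2, 2, 2, 2, 2, 2

Justification: There are 18 irreducibles (= number of conjugacy classes). Their dimensions d_i satisfy sum d_i^2 = |G| = 36: 1 + 1 + 1 + 1 + 1 + 1 + 1 + 1 + 1 + 1 + 1 + 1 + 4 + 4 + 4 + 4 + 4 + 4 = 36. (For the product with Z/3Z: each of the 3 1-dim characters of Z/3Z tensors with each irrep of D_6, giving 3 copies of each D_6-dimension.)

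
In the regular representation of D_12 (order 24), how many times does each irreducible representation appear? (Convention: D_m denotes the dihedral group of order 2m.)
Each irreducible V_i of dimension d_i appears with multiplicity d_i, i.e. rho_reg = (direct sum over all irreducibles V_i) d_i V_i. The irreducible dimensions for D_12 are 1, 1, 1, 1, 2, 2, 2, 2, 2: 4 irreducibles of dimension 1, each with multiplicity 1; 5 irreducibles of dimension 2, each with multiplicity 2. Total dimension 4*1*1 + 5*2*2 = 24 = |G|.

Working: General theorem: in the regular representation of a finite group G, each irreducible appears with multiplicity equal to its dimension. Check: dim(rho_reg) = sum d_i^2 = 1 + 1 + 1 + 1 + 4 + 4 + 4 + 4 + 4 = 24 = |G|.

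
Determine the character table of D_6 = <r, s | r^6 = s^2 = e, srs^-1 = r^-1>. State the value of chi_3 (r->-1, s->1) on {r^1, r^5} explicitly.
Conjugacy classes: {e} of size 1, {r^3} of size 1, {r^1, r^5} of size 2, {r^2, r^4} of size 2, {s, sr^2, ...} of size 3, {sr, sr^3, ...} of size 3.
Character table:
  irrep \ class              {e} (size 1)  {r^3} (size 1)  {r^1, r^5} (size 2)  {r^2, r^4} (size 2)  {s, sr^2, ...} (size 3)  {sr, sr^3, ...} (size 3)
  chi_1 (triv)               1             1               1                    1                    1                        1                       
  chi_2 (sign: r->1, s->-1)  1             1               1                    1                    -1                       -1                      
  chi_3 (r->-1, s->1)        1             -1              -1                   1                    1                        -1                      
  chi_4 (r->-1, s->-1)       1             -1              -1                   1                    -1                       1                       
  chi_5 (2d, j=1)            2             -2              1                    -1                   0                        0                       
  chi_6 (2d, j=2)            2             2               -1                   -1                   0                        0                       

Spot check: chi_3 (r->-1, s->1) on {r^1, r^5} = -1.

Explanation: D_6 has order 2*6 = 12 with 6 conjugacy classes, hence 6 irreducibles. Sum of squared dims 1 + 1 + 1 + 1 + 4 + 4 = 12 = |G|. Linear characters come from the abelianisation; the 2-dimensional irreps have character r^k -> 2*cos(2*pi*j*k/6), reflections -> 0.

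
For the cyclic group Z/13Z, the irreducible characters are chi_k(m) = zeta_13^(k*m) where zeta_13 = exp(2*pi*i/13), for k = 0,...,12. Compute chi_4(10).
chi_4(10) = zeta_13^40 = exp(2*I*pi/13)

Why: chi_4(10) = zeta_13^(4*10) = zeta_13^40. Since zeta_13^13 = 1, this equals zeta_13^1 = exp(2*pi*i*1/13) = exp(2*I*pi/13).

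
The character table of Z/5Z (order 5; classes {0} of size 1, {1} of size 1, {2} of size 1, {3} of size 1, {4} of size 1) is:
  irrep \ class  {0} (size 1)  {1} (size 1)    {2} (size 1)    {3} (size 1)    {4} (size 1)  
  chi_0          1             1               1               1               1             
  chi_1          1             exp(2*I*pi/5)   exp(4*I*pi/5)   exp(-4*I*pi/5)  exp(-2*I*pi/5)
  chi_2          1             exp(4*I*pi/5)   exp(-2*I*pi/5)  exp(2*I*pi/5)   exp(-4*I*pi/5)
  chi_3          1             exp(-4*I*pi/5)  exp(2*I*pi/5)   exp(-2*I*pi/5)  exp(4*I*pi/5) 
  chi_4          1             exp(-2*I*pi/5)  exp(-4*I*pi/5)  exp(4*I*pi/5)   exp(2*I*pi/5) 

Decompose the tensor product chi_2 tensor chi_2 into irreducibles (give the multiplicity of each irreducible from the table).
chi_2 tensor chi_2 = chi_4 (all other irreducibles have multiplicity 0).

Justification: The character of a tensor product is the pointwise product (chi_2 * chi_2)(C) = chi_2(C) * chi_2(C):
  {0}: (1)*(1), {1}: (exp(4*I*pi/5))*(exp(4*I*pi/5)), {2}: (exp(-2*I*pi/5))*(exp(-2*I*pi/5)), {3}: (exp(2*I*pi/5))*(exp(2*I*pi/5)), {4}: (exp(-4*I*pi/5))*(exp(-4*I*pi/5))
so (chi_2 * chi_2) takes values
  {0} -> 1, {1} -> exp(-2*I*pi/5), {2} -> exp(-4*I*pi/5), {3} -> exp(4*I*pi/5), {4} -> exp(2*I*pi/5).
Now take the inner product of this character with each irreducible chi from the table, <chi_2*chi_2, chi> = (1/5) sum_C |C| (chi_2*chi_2)(C) conj(chi(C)):
  <chi_2*chi_2, chi_0> = (1/5)[1*(1)*conj(1) + 1*(exp(-2*I*pi/5))*conj(1) + 1*(exp(-4*I*pi/5))*conj(1) + 1*(exp(4*I*pi/5))*conj(1) + 1*(exp(2*I*pi/5))*conj(1)]
      = (1/5)[(1) + (exp(-2*I*pi/5)) + (exp(-4*I*pi/5)) + (exp(4*I*pi/5)) + (exp(2*I*pi/5))] = 0/5 = 0
  <chi_2*chi_2, chi_1> = (1/5)[1*(1)*conj(1) + 1*(exp(-2*I*pi/5))*conj(exp(2*I*pi/5)) + 1*(exp(-4*I*pi/5))*conj(exp(4*I*pi/5)) + 1*(exp(4*I*pi/5))*conj(exp(-4*I*pi/5)) + 1*(exp(2*I*pi/5))*conj(exp(-2*I*pi/5))]
      = (1/5)[(1) + (exp(-4*I*pi/5)) + (exp(2*I*pi/5)) + (exp(-2*I*pi/5)) + (exp(4*I*pi/5))] = 0/5 = 0
  <chi_2*chi_2, chi_2> = (1/5)[1*(1)*conj(1) + 1*(exp(-2*I*pi/5))*conj(exp(4*I*pi/5)) + 1*(exp(-4*I*pi/5))*conj(exp(-2*I*pi/5)) + 1*(exp(4*I*pi/5))*conj(exp(2*I*pi/5)) + 1*(exp(2*I*pi/5))*conj(exp(-4*I*pi/5))]
      = (1/5)[(1) + (exp(4*I*pi/5)) + (exp(-2*I*pi/5)) + (exp(2*I*pi/5)) + (exp(-4*I*pi/5))] = 0/5 = 0
  <chi_2*chi_2, chi_3> = (1/5)[1*(1)*conj(1) + 1*(exp(-2*I*pi/5))*conj(exp(-4*I*pi/5)) + 1*(exp(-4*I*pi/5))*conj(exp(2*I*pi/5)) + 1*(exp(4*I*pi/5))*conj(exp(-2*I*pi/5)) + 1*(exp(2*I*pi/5))*conj(exp(4*I*pi/5))]
      = (1/5)[(1) + (exp(2*I*pi/5)) + (exp(4*I*pi/5)) + (exp(-4*I*pi/5)) + (exp(-2*I*pi/5))] = 0/5 = 0
  <chi_2*chi_2, chi_4> = (1/5)[1*(1)*conj(1) + 1*(exp(-2*I*pi/5))*conj(exp(-2*I*pi/5)) + 1*(exp(-4*I*pi/5))*conj(exp(-4*I*pi/5)) + 1*(exp(4*I*pi/5))*conj(exp(4*I*pi/5)) + 1*(exp(2*I*pi/5))*conj(exp(2*I*pi/5))]
      = (1/5)[(1) + (1) + (1) + (1) + (1)] = 5/5 = 1
(Exp terms are combined using exp(i*s)*conj(exp(i*t)) = exp(i*(s-t)), and sums of them are collapsed using the identity that for every m > 1 the m distinct m-th roots of unity sum to 0, e.g. 1 + exp(2*I*pi/3) + exp(-2*I*pi/3) = 0.)
Hence the multiplicities are chi_4: 1. Dimension check: dim(chi_2)*dim(chi_2) = 1*1 = 1 and sum (mult * dim) = 1*1 = 1.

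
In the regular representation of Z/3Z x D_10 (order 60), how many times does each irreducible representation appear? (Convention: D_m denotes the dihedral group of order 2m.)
Each irreducible V_i of dimension d_i appears with multiplicity d_i, i.e. rho_reg = (direct sum over all irreducibles V_i) d_i V_i. The irreducible dimensions for Z/3Z x D_10 are 1, 1, 1, 1, 1, 1, 1, 1, 1, 1, 1, 1, 2, 2, 2, 2, 2, 2, 2, 2, 2, 2, 2, 2: 12 irreducibles of dimension 1, each with multiplicity 1; 12 irreducibles of dimension 2, each with multiplicity 2. Total dimension 12*1*1 + 12*2*2 = 60 = |G|.

Details: General theorem: in the regular representation of a finite group G, each irreducible appears with multiplicity equal to its dimension. Check: dim(rho_reg) = sum d_i^2 = 1 + 1 + 1 + 1 + 1 + 1 + 1 + 1 + 1 + 1 + 1 + 1 + 4 + 4 + 4 + 4 + 4 + 4 + 4 + 4 + 4 + 4 + 4 + 4 = 60 = |G|.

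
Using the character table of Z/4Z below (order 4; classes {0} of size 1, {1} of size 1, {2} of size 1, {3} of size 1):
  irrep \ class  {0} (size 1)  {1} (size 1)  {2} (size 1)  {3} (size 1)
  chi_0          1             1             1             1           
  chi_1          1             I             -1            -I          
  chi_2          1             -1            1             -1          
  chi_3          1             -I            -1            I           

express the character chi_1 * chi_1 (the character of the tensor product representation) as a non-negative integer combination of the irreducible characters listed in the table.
chi_1 tensor chi_1 = chi_2 (all other irreducibles have multiplicity 0).

Working: The character of a tensor product is the pointwise product (chi_1 * chi_1)(C) = chi_1(C) * chi_1(C):
  {0}: (1)*(1), {1}: (I)*(I), {2}: (-1)*(-1), {3}: (-I)*(-I)
so (chi_1 * chi_1) takes values
  {0} -> 1, {1} -> -1, {2} -> 1, {3} -> -1.
Now take the inner product of this character with each irreducible chi from the table, <chi_1*chi_1, chi> = (1/4) sum_C |C| (chi_1*chi_1)(C) conj(chi(C)):
  <chi_1*chi_1, chi_0> = (1/4)[1*(1)*conj(1) + 1*(-1)*conj(1) + 1*(1)*conj(1) + 1*(-1)*conj(1)]
      = (1/4)[(1) + (-1) + (1) + (-1)] = 0/4 = 0
  <chi_1*chi_1, chi_1> = (1/4)[1*(1)*conj(1) + 1*(-1)*conj(I) + 1*(1)*conj(-1) + 1*(-1)*conj(-I)]
      = (1/4)[(1) + (I) + (-1) + (-I)] = 0/4 = 0
  <chi_1*chi_1, chi_2> = (1/4)[1*(1)*conj(1) + 1*(-1)*conj(-1) + 1*(1)*conj(1) + 1*(-1)*conj(-1)]
      = (1/4)[(1) + (1) + (1) + (1)] = 4/4 = 1
  <chi_1*chi_1, chi_3> = (1/4)[1*(1)*conj(1) + 1*(-1)*conj(-I) + 1*(1)*conj(-1) + 1*(-1)*conj(I)]
      = (1/4)[(1) + (-I) + (-1) + (I)] = 0/4 = 0
(Exp terms are combined using exp(i*s)*conj(exp(i*t)) = exp(i*(s-t)), and sums of them are collapsed using the identity that for every m > 1 the m distinct m-th roots of unity sum to 0, e.g. 1 + exp(2*I*pi/3) + exp(-2*I*pi/3) = 0.)
Hence the multiplicities are chi_2: 1. Dimension check: dim(chi_1)*dim(chi_1) = 1*1 = 1 and sum (mult * dim) = 1*1 = 1.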